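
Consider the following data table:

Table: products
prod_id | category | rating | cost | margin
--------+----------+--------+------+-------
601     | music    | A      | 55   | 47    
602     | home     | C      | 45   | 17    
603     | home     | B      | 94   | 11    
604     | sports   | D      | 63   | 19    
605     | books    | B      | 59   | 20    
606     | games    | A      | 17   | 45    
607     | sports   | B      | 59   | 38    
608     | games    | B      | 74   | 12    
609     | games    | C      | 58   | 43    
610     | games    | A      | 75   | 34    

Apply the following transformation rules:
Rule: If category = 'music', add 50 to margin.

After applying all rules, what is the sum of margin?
336

Step 1: Count records where category = 'music': 1
Step 2: Total bonus added: 1 × 50 = 50
Step 3: Original sum of margin: 286
Step 4: Final sum = 286 + 50 = 336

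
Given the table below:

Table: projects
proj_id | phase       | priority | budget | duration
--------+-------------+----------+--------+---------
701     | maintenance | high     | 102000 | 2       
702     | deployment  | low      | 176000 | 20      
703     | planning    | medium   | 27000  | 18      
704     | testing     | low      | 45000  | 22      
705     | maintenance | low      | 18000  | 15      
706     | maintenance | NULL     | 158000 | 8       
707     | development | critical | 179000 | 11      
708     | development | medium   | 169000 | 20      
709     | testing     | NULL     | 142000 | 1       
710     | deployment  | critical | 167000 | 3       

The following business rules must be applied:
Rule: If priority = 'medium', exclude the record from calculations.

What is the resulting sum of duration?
82

Step 1: Identify records where priority = 'medium'
Step 2: The excluded records sum to 38
Step 3: Original total duration = 120
Step 4: Remaining total = 120 - 38 = 82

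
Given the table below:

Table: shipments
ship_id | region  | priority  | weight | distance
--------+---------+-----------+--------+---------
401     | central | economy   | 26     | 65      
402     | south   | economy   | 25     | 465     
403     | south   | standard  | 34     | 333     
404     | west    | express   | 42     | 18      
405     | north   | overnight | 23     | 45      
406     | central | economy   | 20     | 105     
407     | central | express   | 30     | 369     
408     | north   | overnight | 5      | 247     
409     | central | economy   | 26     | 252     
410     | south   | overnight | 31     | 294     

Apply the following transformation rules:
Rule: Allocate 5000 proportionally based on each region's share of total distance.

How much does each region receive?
central: 1803.47, north: 665.75, south: 2489.74, west: 41.04

Step 1: Calculate total distance = 2193
Step 2: Calculate each region's proportion:
  central: 791/2193 = 36.07% → 1803.47
  north: 292/2193 = 13.32% → 665.75
  south: 1092/2193 = 49.79% → 2489.74
  west: 18/2193 = 0.82% → 41.04
Step 3: Verify: sum of allocations ≈ 5000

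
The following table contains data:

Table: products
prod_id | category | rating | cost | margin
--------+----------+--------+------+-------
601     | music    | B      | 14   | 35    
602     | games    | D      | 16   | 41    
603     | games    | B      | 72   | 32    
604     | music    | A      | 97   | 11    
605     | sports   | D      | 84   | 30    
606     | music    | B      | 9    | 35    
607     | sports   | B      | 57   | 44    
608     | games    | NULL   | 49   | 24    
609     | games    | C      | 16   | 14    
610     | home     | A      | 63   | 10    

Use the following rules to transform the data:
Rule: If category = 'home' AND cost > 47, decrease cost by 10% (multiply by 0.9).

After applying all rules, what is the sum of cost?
470.7

Step 1: Find records where category = 'home' AND cost > 47
Step 2: 1 records match, summing to 63
Step 3: After multiplier: 63 × 0.9 = 56.7
Step 4: Unaffected records sum: 414
Step 5: Final sum = 56.7 + 414 = 470.7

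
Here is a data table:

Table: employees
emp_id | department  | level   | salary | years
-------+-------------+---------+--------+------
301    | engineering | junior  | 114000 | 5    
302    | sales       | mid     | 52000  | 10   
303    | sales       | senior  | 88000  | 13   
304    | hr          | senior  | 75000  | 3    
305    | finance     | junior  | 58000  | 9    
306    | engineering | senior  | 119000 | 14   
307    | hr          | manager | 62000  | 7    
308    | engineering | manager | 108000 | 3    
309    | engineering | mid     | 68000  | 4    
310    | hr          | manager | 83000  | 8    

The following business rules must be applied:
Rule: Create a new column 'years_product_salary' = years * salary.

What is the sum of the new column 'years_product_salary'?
6341000

Step 1: For each record, compute years * salary
Example calculations:
  5 * 114000 = 570000
  10 * 52000 = 520000
  13 * 88000 = 1144000
  ...
Step 2: Sum all derived values
Step 3: Total = 6341000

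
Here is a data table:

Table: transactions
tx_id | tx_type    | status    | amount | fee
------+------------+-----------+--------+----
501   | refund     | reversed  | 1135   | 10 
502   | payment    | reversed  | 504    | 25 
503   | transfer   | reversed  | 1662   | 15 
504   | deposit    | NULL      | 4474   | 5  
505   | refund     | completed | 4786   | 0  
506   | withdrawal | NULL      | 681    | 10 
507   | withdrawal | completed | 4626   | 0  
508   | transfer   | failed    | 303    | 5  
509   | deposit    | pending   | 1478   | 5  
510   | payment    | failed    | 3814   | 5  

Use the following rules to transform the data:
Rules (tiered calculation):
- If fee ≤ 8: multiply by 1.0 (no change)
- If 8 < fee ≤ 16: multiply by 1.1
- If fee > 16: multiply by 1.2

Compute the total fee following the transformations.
88.5

Step 1: Tier 1 (fee ≤ 8): 6 records, sum = 20 × 1.0 = 20.0
Step 2: Tier 2 (8 < fee ≤ 16): 3 records, sum = 35 × 1.1 = 38.5
Step 3: Tier 3 (fee > 16): 1 records, sum = 25 × 1.2 = 30.0
Step 4: Final sum = 20.0 + 38.5 + 30.0 = 88.5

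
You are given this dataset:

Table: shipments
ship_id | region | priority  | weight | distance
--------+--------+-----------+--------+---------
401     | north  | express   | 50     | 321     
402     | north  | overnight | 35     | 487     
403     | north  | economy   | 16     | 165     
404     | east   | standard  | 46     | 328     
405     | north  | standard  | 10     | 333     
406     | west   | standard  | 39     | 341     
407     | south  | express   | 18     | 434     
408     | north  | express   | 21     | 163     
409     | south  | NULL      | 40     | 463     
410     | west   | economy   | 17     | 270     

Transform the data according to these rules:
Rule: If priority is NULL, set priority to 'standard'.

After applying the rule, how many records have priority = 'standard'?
4

Step 1: Count records where priority IS NULL
Step 2: Found 1 records with NULL priority
Step 3: These records will have priority set to 'standard'
Step 4: Records already having priority = 'standard': 3
Step 5: Answer: 1 + 3 = 4 records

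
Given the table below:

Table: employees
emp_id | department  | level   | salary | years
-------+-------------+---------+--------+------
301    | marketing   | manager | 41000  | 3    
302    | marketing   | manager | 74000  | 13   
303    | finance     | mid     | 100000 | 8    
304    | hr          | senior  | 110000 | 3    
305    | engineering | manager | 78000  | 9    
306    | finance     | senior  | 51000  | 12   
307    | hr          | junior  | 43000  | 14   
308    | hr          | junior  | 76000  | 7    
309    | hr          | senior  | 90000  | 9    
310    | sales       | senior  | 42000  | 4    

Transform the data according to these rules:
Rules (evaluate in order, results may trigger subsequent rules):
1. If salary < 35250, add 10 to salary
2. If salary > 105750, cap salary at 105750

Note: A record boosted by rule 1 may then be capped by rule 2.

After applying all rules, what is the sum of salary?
700750

Step 1: Apply rule 1 to records with salary < 35250
  - 0 records get bonus of 10
  - Of these, 0 records then exceed 105750 and get capped
Step 2: Apply rule 2 to records with salary > 105750
  - 1 records (original) are capped
Step 3: Calculate final sum = 700750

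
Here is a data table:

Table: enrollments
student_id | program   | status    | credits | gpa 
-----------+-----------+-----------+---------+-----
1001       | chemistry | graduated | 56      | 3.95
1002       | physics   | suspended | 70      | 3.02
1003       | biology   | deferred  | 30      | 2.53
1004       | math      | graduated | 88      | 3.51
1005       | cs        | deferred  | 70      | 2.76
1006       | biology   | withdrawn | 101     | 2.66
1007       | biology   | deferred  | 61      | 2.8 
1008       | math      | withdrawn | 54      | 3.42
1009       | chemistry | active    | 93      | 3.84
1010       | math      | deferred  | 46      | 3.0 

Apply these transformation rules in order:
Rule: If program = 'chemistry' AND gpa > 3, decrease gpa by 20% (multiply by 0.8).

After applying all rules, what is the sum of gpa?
29.93

Step 1: Find records where program = 'chemistry' AND gpa > 3
Step 2: 2 records match, summing to 7.79
Step 3: After multiplier: 7.79 × 0.8 = 6.23
Step 4: Unaffected records sum: 23.7
Step 5: Final sum = 6.23 + 23.7 = 29.93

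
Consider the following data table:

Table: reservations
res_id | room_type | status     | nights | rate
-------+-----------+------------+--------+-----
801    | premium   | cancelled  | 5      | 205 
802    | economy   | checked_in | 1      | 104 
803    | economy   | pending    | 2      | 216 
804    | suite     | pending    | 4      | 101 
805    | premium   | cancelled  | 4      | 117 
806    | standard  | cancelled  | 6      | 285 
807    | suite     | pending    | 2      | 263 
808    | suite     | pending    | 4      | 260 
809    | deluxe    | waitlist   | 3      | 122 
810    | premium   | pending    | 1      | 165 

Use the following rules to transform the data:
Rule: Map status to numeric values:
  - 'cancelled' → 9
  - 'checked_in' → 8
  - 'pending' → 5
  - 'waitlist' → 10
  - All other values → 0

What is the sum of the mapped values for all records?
70

Step 1: Apply mapping to each record
Step 2: Count by status:
  'cancelled': 3 records × 9 = 27
  'checked_in': 1 records × 8 = 8
  'pending': 5 records × 5 = 25
  'waitlist': 1 records × 10 = 10
Step 3: Sum all mapped values = 70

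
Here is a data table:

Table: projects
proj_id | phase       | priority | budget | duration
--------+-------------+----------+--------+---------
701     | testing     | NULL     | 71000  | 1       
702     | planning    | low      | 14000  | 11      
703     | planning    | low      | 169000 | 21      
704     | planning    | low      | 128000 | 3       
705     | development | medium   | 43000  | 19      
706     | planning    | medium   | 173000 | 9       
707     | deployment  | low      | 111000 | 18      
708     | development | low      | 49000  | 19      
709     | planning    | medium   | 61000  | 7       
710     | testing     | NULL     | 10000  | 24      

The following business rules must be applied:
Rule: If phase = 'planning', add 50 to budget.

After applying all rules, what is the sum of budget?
829250

Step 1: Count records where phase = 'planning': 5
Step 2: Total bonus added: 5 × 50 = 250
Step 3: Original sum of budget: 829000
Step 4: Final sum = 829000 + 250 = 829250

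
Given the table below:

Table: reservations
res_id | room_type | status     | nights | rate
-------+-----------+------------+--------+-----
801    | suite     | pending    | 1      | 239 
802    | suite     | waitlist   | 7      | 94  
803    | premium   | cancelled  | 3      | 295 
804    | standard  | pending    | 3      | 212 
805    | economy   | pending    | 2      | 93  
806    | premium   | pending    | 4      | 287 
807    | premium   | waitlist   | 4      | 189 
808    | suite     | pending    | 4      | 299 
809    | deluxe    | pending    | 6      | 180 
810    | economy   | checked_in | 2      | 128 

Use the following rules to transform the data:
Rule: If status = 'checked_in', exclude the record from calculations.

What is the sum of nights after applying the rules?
34

Step 1: Identify records where status = 'checked_in'
Step 2: The excluded records sum to 2
Step 3: Original total nights = 36
Step 4: Remaining total = 36 - 2 = 34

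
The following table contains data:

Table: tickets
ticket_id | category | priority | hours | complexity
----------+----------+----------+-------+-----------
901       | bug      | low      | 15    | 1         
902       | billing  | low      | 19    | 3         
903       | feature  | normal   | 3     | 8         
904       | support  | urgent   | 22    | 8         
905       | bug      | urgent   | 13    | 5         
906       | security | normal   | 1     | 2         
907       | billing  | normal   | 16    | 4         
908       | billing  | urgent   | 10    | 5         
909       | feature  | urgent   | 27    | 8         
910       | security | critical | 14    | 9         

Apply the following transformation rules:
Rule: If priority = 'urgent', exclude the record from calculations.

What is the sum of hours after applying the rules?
68

Step 1: Identify records where priority = 'urgent'
Step 2: The excluded records sum to 72
Step 3: Original total hours = 140
Step 4: Remaining total = 140 - 72 = 68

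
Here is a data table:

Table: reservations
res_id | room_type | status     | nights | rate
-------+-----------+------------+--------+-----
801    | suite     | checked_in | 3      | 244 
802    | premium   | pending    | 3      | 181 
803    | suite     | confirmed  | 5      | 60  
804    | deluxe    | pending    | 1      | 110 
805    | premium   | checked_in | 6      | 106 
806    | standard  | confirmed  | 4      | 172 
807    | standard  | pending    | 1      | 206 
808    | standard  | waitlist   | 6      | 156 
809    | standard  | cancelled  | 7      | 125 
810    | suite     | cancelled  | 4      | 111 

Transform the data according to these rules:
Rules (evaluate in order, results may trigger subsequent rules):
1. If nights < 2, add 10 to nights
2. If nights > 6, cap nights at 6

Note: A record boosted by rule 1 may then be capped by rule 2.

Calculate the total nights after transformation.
49

Step 1: Apply rule 1 to records with nights < 2
  - 2 records get bonus of 10
  - Of these, 2 records then exceed 6 and get capped
Step 2: Apply rule 2 to records with nights > 6
  - 1 records (original) are capped
Step 3: Calculate final sum = 49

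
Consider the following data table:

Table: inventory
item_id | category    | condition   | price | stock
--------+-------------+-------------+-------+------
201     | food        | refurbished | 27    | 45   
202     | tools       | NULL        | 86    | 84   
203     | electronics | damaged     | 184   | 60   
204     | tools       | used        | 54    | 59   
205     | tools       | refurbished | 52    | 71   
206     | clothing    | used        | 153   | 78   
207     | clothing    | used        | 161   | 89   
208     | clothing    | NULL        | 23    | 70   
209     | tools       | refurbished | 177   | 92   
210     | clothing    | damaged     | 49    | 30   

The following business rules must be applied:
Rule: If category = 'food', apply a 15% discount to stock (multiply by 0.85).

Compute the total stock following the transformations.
671.25

Step 1: Records with category = 'food' have total stock = 45
Step 2: Apply multiplier: 45 × 0.85 = 38.25
Step 3: Other records total: 633
Step 4: Final sum = 38.25 + 633 = 671.25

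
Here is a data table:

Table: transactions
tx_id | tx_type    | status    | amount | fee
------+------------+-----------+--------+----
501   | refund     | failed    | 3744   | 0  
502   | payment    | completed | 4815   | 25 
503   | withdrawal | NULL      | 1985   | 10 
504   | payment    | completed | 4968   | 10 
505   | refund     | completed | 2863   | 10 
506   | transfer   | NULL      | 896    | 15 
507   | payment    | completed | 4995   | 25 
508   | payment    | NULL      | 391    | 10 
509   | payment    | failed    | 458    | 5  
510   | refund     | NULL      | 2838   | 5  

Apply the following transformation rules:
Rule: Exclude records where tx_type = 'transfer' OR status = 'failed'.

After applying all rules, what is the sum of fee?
95

Step 1: Find records where tx_type = 'transfer' OR status = 'failed'
Step 2: 3 records match, summing to 20
Step 3: Original sum: 115
Step 4: Remaining sum = 115 - 20 = 95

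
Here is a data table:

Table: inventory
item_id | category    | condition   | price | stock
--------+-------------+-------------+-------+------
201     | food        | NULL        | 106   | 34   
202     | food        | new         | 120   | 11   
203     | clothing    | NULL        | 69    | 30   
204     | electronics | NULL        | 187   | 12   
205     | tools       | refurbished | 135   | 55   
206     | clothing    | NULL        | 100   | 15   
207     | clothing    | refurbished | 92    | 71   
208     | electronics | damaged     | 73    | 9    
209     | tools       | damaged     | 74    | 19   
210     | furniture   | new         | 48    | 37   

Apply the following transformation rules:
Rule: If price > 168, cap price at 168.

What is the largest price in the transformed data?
168

Step 1: Original maximum price = 187
Step 2: Apply cap at 168
Step 3: 1 records had price > 168 and were capped
Step 4: Maximum after transformation = 168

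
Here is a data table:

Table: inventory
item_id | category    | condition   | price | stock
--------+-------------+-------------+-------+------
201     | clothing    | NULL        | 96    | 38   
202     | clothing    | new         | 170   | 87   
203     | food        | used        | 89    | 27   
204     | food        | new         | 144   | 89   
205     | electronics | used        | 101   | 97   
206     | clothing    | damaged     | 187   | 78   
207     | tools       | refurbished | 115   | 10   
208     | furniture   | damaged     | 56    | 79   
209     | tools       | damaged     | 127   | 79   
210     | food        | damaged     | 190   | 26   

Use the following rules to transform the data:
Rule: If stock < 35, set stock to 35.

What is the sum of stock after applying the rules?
652

Step 1: 3 records have stock < 35
Step 2: These records originally summed to 63
Step 3: After setting to minimum: 3 × 35 = 105
Step 4: Unaffected records sum: 547
Step 5: Final sum = 105 + 547 = 652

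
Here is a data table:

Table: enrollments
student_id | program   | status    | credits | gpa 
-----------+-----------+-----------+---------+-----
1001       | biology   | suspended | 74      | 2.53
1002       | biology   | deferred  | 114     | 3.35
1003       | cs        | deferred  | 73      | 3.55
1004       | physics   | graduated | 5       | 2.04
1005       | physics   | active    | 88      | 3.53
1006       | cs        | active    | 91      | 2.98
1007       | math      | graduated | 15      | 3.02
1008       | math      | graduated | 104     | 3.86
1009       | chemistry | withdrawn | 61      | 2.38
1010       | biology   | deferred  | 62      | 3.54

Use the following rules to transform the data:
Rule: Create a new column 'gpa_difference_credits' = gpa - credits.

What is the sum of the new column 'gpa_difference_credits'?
-656.22

Step 1: For each record, compute gpa - credits
Example calculations:
  2.53 - 74 = -71.47
  3.35 - 114 = -110.65
  3.55 - 73 = -69.45
  ...
Step 2: Sum all derived values
Step 3: Total = -656.22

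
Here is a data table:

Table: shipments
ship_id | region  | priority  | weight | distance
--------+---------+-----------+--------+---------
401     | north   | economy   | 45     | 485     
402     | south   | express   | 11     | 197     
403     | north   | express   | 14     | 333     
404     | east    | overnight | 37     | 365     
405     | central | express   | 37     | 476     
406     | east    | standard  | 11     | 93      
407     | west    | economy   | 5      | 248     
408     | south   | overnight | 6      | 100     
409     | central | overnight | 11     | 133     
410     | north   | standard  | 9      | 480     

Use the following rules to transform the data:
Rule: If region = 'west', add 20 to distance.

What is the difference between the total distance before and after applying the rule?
20

Step 1: Original sum of distance = 2910
Step 2: 1 records have region = 'west'
Step 3: Each affected record changes by 20
Step 4: Total change = 1 × 20 = 20
Step 5: New sum = 2910 + 20 = 2930
Step 6: Difference = |2930 - 2910| = 20
        (Sum increased by 20)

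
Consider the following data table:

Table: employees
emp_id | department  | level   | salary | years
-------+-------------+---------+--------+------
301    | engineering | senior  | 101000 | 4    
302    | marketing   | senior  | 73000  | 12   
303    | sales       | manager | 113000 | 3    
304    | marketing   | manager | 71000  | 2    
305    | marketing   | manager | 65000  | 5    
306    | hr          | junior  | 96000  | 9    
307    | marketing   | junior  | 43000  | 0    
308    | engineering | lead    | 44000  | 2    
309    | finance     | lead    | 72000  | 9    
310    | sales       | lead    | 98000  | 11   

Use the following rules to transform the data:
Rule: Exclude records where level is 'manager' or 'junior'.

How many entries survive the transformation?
5

Step 1: Count records to exclude
  - 3 (manager) + 2 (junior) = 5 records
Step 2: Total records: 10
Step 3: Remaining = 10 - 5 = 5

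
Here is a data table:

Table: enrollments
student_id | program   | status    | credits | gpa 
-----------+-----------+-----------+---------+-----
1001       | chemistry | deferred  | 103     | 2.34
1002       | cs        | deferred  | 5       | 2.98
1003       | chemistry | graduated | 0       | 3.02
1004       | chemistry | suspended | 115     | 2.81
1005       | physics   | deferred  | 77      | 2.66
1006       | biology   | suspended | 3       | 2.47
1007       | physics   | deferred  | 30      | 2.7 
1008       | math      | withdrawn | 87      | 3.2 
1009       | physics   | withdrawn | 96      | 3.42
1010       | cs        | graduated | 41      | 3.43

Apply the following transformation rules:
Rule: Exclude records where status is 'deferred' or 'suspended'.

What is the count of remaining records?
4

Step 1: Count records to exclude
  - 4 (deferred) + 2 (suspended) = 6 records
Step 2: Total records: 10
Step 3: Remaining = 10 - 6 = 4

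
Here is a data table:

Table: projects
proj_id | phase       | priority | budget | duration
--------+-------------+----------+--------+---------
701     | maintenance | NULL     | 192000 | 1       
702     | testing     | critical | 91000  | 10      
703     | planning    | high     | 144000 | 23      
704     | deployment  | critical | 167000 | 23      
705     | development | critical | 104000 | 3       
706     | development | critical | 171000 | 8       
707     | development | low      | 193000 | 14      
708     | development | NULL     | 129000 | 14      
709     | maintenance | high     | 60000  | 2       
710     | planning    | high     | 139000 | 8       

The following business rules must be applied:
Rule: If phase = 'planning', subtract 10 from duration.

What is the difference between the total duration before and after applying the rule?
20

Step 1: Original sum of duration = 106
Step 2: 2 records have phase = 'planning'
Step 3: Each affected record changes by -10
Step 4: Total change = 2 × -10 = -20
Step 5: New sum = 106 + -20 = 86
Step 6: Difference = |86 - 106| = 20
        (Sum decreased by 20)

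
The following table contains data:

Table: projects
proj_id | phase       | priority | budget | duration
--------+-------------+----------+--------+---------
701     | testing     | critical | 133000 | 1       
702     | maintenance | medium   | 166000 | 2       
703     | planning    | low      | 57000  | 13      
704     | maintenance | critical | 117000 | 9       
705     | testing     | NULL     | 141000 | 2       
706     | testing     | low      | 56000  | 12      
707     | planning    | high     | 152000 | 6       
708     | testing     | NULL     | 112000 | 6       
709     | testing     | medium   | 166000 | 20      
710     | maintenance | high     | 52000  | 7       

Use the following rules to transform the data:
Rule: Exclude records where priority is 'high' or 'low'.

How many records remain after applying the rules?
6

Step 1: Count records to exclude
  - 2 (high) + 2 (low) = 4 records
Step 2: Total records: 10
Step 3: Remaining = 10 - 4 = 6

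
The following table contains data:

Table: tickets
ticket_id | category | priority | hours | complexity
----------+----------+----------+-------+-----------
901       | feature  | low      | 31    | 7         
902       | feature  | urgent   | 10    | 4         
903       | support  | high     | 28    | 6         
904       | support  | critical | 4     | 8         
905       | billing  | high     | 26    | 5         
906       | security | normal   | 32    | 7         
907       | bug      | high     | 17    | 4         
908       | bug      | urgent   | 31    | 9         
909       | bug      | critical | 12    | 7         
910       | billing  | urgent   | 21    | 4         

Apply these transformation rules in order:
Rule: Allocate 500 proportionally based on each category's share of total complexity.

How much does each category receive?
billing: 73.77, bug: 163.93, feature: 90.16, security: 57.38, support: 114.75

Step 1: Calculate total complexity = 61
Step 2: Calculate each category's proportion:
  billing: 9/61 = 14.75% → 73.77
  bug: 20/61 = 32.79% → 163.93
  feature: 11/61 = 18.03% → 90.16
  security: 7/61 = 11.48% → 57.38
  support: 14/61 = 22.95% → 114.75
Step 3: Verify: sum of allocations ≈ 500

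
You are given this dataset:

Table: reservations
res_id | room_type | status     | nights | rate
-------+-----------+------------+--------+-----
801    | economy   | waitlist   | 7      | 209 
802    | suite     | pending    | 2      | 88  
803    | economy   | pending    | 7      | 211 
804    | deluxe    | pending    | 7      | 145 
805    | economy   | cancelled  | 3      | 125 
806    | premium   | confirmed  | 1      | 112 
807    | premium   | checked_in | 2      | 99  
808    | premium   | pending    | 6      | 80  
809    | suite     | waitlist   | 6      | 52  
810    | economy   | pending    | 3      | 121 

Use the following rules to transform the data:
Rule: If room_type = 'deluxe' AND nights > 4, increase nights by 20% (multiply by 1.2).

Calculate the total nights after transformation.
45.4

Step 1: Find records where room_type = 'deluxe' AND nights > 4
Step 2: 1 records match, summing to 7
Step 3: After multiplier: 7 × 1.2 = 8.4
Step 4: Unaffected records sum: 37
Step 5: Final sum = 8.4 + 37 = 45.4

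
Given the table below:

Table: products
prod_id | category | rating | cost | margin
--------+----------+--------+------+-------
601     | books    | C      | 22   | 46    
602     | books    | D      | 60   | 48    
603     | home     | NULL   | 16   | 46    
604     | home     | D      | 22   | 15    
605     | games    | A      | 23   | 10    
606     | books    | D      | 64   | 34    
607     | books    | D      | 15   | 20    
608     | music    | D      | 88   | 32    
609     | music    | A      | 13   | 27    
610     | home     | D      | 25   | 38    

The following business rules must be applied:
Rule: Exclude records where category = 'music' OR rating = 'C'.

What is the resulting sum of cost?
225

Step 1: Find records where category = 'music' OR rating = 'C'
Step 2: 3 records match, summing to 123
Step 3: Original sum: 348
Step 4: Remaining sum = 348 - 123 = 225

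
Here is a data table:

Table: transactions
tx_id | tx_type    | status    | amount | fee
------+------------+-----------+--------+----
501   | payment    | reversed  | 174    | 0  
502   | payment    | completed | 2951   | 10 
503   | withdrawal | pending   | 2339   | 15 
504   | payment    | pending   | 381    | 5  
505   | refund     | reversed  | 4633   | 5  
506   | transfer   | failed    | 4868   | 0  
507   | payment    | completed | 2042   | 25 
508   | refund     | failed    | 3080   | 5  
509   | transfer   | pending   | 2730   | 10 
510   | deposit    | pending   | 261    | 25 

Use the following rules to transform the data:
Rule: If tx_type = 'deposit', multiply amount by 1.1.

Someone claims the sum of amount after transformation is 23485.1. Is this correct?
Yes, the result is correct.

Step 1: Calculate the correct sum after transformation
Step 2: Apply multiplier 1.1 to records where tx_type = 'deposit'
Step 3: Correct result = 23485.1
Step 4: Claimed result = 23485.1
Step 5: 23485.1 = 23485.1 ✓
Conclusion: The claimed result is correct.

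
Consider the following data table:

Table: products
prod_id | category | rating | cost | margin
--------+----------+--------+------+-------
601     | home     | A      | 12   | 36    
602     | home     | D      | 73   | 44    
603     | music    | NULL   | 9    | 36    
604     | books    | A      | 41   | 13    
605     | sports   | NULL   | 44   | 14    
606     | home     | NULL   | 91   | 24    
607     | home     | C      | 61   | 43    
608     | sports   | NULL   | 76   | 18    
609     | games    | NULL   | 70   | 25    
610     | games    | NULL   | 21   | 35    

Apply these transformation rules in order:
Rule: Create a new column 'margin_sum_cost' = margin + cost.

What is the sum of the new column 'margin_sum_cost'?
786

Step 1: For each record, compute margin + cost
Example calculations:
  36 + 12 = 48
  44 + 73 = 117
  36 + 9 = 45
  ...
Step 2: Sum all derived values
Step 3: Total = 786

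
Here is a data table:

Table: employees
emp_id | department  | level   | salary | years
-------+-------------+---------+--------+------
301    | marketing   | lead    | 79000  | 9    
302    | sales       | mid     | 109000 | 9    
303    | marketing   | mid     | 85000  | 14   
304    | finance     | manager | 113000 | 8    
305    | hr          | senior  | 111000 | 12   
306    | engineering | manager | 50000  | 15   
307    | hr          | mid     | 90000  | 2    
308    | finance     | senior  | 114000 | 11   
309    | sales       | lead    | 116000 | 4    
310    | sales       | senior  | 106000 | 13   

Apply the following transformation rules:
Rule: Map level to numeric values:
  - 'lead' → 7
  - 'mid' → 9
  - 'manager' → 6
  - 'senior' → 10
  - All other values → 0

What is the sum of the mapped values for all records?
83

Step 1: Apply mapping to each record
Step 2: Count by status:
  'lead': 2 records × 7 = 14
  'mid': 3 records × 9 = 27
  'manager': 2 records × 6 = 12
  'senior': 3 records × 10 = 30
Step 3: Sum all mapped values = 83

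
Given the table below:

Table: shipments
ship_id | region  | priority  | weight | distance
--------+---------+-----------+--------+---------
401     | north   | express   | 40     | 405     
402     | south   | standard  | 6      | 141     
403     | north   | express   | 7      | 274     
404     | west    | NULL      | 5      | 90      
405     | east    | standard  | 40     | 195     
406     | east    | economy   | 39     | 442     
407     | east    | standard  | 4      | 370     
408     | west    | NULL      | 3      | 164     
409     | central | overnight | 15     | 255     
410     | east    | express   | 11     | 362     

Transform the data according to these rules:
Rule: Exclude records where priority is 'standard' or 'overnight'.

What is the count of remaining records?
6

Step 1: Count records to exclude
  - 3 (standard) + 1 (overnight) = 4 records
Step 2: Total records: 10
Step 3: Remaining = 10 - 4 = 6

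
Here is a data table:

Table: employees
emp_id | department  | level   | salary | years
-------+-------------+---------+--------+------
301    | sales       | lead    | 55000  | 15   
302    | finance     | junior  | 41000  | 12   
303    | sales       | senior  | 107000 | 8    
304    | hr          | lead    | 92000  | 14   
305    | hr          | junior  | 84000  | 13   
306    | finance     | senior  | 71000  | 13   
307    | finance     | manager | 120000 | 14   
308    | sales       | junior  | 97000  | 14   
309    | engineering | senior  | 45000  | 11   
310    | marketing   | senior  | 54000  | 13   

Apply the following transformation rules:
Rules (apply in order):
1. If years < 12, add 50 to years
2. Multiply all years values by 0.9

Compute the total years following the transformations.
204.3

Step 1: Apply Rule 1 - Add 50 to records with years < 12
  - 2 records affected: 19 + (2 × 50) = 119
  - Unaffected records: 108
  - Sum after Rule 1: 227
Step 2: Apply Rule 2 - Multiply all by 0.9
  - 227 × 0.9 = 204.3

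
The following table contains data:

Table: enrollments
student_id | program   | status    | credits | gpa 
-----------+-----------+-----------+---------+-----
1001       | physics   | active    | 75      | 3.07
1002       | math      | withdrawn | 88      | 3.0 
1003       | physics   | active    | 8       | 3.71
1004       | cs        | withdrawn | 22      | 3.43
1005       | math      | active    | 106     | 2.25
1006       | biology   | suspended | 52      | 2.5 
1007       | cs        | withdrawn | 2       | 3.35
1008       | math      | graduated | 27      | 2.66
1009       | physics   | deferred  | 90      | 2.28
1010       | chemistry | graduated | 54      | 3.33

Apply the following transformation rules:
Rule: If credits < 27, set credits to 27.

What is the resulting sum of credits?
573

Step 1: 3 records have credits < 27
Step 2: These records originally summed to 32
Step 3: After setting to minimum: 3 × 27 = 81
Step 4: Unaffected records sum: 492
Step 5: Final sum = 81 + 492 = 573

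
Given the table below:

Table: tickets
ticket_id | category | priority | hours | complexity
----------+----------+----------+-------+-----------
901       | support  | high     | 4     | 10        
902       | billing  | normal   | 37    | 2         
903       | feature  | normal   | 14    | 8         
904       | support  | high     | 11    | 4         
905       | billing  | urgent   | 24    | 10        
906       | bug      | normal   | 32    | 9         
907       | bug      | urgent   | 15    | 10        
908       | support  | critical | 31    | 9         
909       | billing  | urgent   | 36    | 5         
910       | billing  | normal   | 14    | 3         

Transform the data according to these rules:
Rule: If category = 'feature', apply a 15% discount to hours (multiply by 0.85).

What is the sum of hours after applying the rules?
215.9

Step 1: Records with category = 'feature' have total hours = 14
Step 2: Apply multiplier: 14 × 0.85 = 11.9
Step 3: Other records total: 204
Step 4: Final sum = 11.9 + 204 = 215.9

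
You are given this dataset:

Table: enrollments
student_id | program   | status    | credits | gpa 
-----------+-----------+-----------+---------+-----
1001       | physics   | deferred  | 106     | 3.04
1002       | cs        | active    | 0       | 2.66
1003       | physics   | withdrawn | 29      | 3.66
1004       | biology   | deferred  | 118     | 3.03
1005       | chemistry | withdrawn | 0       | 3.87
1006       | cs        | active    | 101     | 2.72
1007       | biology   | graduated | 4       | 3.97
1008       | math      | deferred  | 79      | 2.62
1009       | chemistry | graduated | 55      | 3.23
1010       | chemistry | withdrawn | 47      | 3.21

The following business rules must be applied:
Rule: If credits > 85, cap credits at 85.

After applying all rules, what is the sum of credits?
469

Step 1: 3 records have credits > 85
Step 2: These records originally summed to 325
Step 3: After capping: 3 × 85 = 255
Step 4: Unaffected records sum: 214
Step 5: Final sum = 255 + 214 = 469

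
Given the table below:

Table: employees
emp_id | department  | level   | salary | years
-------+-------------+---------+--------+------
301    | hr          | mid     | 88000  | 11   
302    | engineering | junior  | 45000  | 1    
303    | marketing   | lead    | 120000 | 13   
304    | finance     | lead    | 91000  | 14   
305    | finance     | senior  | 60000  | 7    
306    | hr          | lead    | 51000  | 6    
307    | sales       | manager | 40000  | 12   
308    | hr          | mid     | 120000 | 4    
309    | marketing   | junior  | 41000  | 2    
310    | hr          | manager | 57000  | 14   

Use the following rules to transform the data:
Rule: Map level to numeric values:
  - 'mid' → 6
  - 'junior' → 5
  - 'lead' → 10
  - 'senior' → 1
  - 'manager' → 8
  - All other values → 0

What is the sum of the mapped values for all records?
69

Step 1: Apply mapping to each record
Step 2: Count by status:
  'mid': 2 records × 6 = 12
  'junior': 2 records × 5 = 10
  'lead': 3 records × 10 = 30
  'senior': 1 records × 1 = 1
  'manager': 2 records × 8 = 16
Step 3: Sum all mapped values = 69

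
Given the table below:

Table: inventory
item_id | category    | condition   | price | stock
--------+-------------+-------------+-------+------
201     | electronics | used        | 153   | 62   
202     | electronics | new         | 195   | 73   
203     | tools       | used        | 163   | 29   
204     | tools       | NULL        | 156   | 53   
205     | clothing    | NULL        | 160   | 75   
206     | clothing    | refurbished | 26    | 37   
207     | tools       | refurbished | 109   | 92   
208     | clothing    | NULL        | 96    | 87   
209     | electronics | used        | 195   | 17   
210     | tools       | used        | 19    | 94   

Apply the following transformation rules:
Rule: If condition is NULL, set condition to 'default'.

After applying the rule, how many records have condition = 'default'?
3

Step 1: Count records where condition IS NULL
Step 2: Found 3 records with NULL condition
Step 3: These records will have condition set to 'default'
Step 4: Records already having condition = 'default': 0
Step 5: Answer: 3 + 0 = 3 records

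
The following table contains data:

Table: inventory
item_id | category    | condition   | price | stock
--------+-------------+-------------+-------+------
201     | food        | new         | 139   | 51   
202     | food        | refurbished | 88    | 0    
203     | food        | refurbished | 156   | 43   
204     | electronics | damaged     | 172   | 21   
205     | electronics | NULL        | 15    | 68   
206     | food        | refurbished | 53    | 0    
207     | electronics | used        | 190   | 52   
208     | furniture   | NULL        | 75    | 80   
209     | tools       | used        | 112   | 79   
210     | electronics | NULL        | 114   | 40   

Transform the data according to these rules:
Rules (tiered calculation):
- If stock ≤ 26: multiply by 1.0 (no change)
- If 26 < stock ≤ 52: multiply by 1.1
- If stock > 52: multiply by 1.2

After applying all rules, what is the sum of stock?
498.0

Step 1: Tier 1 (stock ≤ 26): 3 records, sum = 21 × 1.0 = 21.0
Step 2: Tier 2 (26 < stock ≤ 52): 4 records, sum = 186 × 1.1 = 204.6
Step 3: Tier 3 (stock > 52): 3 records, sum = 227 × 1.2 = 272.4
Step 4: Final sum = 21.0 + 204.6 + 272.4 = 498.0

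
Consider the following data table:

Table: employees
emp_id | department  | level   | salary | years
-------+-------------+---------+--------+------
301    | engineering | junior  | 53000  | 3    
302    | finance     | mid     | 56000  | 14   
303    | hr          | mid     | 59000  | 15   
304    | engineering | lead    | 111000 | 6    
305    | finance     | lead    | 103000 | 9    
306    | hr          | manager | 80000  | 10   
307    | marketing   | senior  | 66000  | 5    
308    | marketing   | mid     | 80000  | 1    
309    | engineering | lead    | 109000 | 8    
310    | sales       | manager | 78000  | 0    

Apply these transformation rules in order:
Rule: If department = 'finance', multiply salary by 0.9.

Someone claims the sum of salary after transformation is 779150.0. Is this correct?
No, the correct result is 779100.0.

Step 1: Calculate the correct sum after transformation
Step 2: Apply multiplier 0.9 to records where department = 'finance'
Step 3: Correct result = 779100.0
Step 4: Claimed result = 779150.0
Step 5: 779100.0 ≠ 779150.0
Conclusion: The claimed result is incorrect. The correct answer is 779100.0.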